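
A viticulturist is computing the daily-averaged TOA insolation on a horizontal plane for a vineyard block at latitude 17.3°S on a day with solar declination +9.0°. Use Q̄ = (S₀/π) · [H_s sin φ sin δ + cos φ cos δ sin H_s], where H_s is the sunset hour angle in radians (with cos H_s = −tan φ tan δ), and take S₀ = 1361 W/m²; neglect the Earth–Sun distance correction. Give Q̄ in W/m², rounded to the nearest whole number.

The sunset hour angle satisfies cos H_s = −tan φ tan δ = 0.0493, giving H_s = 87.17°. In radians, H_s = 1.5214.
H_s sin φ sin δ = 1.5214 × -0.2974 × 0.1564 = -0.0708.
cos φ cos δ sin H_s = 0.9548 × 0.9877 × 0.9988 = 0.9419.
Q̄ = (1361/π) × (-0.0708 + 0.9419) = 433.22 × 0.8711 = 377.38 W/m².

377 W/m²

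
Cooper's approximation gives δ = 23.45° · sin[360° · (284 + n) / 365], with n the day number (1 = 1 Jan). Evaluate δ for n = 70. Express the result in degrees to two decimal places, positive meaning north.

360 × (284 + 70) / 365 = 349.151°; sin(349.151°) = -0.1882.
δ = 23.45 × -0.1882 = -4.413° ≈ -4.41°.

-4.41°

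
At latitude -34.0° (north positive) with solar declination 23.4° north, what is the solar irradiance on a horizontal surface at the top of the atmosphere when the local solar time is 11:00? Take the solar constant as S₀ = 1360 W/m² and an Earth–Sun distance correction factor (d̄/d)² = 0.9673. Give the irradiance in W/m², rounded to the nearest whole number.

Hour angle H = 15° × (11 − 12) = -15.00°.
cos θ_z = sin φ sin δ + cos φ cos δ cos H = (-0.5592)(0.3971) + (0.8290)(0.9178)(0.9659) = 0.5129.
Top-of-atmosphere irradiance = S₀ (d̄/d)² cos θ_z = 1360 × 0.9673 × 0.5129 = 674.73 W/m².

675 W/m²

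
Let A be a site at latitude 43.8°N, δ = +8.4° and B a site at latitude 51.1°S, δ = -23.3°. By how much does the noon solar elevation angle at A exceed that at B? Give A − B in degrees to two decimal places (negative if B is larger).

-7.60°

A: 90° − |43.8 − (8.4)| = 54.60°.
B: 90° − |-51.1 − (-23.3)| = 62.20°.
A − B = 54.60 − 62.20 = -7.60°.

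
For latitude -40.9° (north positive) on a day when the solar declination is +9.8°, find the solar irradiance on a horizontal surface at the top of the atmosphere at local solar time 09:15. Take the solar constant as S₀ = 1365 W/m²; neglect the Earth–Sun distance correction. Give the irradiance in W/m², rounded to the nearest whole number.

Hour angle H = 15° × (9.25 − 12) = -41.25°.
With φ = -40.9°, δ = 9.8°, H = -41.25°: sin φ sin δ = -0.1114, cos φ cos δ cos H = 0.5600, so cos θ_z = 0.4486.
Top-of-atmosphere irradiance = S₀ cos θ_z = 1365 × 0.4486 = 612.34 W/m².

612 W/m²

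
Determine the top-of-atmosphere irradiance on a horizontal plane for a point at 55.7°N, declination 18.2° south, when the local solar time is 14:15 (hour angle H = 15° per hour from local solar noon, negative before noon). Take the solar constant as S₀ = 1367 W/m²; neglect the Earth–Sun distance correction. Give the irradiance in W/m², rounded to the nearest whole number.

Hour angle H = 15° × (14.25 − 12) = 33.75°.
cos θ_z = sin(55.7°) sin(-18.2°) + cos(55.7°) cos(-18.2°) cos(33.75°) = -0.2580 + 0.4451 = 0.1871.
Top-of-atmosphere irradiance = S₀ cos θ_z = 1367 × 0.1871 = 255.77 W/m².

256 W/m²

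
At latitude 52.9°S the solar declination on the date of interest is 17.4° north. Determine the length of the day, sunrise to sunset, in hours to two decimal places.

−tan φ tan δ = −(-1.3222)(0.3134) = 0.4144; H_s = arccos(0.4144) = 65.52°.
Day length = 2 H_s / 15° h⁻¹ = 131.04° / 15 = 8.736 h.

8.74 hours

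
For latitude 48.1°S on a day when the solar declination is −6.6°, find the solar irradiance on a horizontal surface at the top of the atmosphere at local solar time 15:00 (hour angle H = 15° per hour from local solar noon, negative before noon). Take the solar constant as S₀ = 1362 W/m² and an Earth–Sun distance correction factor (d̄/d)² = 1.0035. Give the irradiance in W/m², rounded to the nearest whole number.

Hour angle H = 15° × (15 − 12) = 45.00°.
With φ = -48.1°, δ = -6.6°, H = 45.00°: sin φ sin δ = 0.0855, cos φ cos δ cos H = 0.4691, so cos θ_z = 0.5546.
Top-of-atmosphere irradiance = S₀ (d̄/d)² cos θ_z = 1362 × 1.0035 × 0.5546 = 758.01 W/m².

758 W/m²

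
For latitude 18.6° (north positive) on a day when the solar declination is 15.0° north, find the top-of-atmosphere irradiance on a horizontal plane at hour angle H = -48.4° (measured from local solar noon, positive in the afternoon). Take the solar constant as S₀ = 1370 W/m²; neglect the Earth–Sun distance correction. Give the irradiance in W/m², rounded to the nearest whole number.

946 W/m²

With φ = 18.6°, δ = 15.0°, H = -48.40°: sin φ sin δ = 0.0826, cos φ cos δ cos H = 0.6078, so cos θ_z = 0.6904.
Top-of-atmosphere irradiance = S₀ cos θ_z = 1370 × 0.6904 = 945.85 W/m².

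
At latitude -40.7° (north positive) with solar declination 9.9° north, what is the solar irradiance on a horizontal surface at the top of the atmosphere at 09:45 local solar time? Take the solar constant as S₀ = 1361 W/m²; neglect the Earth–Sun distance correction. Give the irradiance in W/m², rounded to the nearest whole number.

Hour angle H = 15° × (9.75 − 12) = -33.75°.
cos θ_z = sin(-40.7°) sin(9.9°) + cos(-40.7°) cos(9.9°) cos(-33.75°) = -0.1121 + 0.6210 = 0.5089.
Top-of-atmosphere irradiance = S₀ cos θ_z = 1361 × 0.5089 = 692.61 W/m².

693 W/m²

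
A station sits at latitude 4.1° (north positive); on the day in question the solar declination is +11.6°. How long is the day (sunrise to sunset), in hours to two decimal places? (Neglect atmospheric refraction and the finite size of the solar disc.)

−tan φ tan δ = −(0.0717)(0.2053) = -0.0147; H_s = arccos(-0.0147) = 90.84°.
Day length = 2 H_s / 15° h⁻¹ = 181.68° / 15 = 12.112 h.

12.11 hours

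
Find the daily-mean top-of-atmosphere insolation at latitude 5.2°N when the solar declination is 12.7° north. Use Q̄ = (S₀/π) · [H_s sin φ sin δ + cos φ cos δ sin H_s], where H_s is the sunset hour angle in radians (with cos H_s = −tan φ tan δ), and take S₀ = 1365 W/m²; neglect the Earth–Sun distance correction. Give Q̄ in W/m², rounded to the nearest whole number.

cos H_s = −tan(5.2°) · tan(12.7°) = -0.0205, so H_s = arccos(-0.0205) = 91.17°. In radians, H_s = 1.5912.
H_s sin φ sin δ = 1.5912 × 0.0906 × 0.2198 = 0.0317.
cos φ cos δ sin H_s = 0.9959 × 0.9755 × 0.9998 = 0.9713.
Q̄ = (1365/π) × (0.0317 + 0.9713) = 434.49 × 1.0030 = 435.79 W/m².

436 W/m²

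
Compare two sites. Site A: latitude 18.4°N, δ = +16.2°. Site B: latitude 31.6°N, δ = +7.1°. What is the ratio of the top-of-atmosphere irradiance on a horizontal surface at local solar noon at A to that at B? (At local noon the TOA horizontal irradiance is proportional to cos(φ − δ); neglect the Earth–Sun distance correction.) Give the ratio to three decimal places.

1.098

A: cos θ_z = cos(18.4° − (16.2°)) = 0.9993.
B: cos θ_z = cos(31.6° − (7.1°)) = 0.9100.
Ratio A/B = 0.9993 / 0.9100 = 1.0981.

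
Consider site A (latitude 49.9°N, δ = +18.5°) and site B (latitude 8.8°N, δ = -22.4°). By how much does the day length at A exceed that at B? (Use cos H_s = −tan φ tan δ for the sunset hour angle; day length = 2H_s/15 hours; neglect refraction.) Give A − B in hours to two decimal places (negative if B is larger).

+3.61 h

A: H_s = arccos(−tan 49.9° · tan 18.5°) = 113.41°, so 2H_s/15 = 15.1213 h.
B: H_s = arccos(−tan 8.8° · tan -22.4°) = 86.34°, so 2H_s/15 = 11.5120 h.
A − B = 15.1213 − 11.5120 = 3.6093 h.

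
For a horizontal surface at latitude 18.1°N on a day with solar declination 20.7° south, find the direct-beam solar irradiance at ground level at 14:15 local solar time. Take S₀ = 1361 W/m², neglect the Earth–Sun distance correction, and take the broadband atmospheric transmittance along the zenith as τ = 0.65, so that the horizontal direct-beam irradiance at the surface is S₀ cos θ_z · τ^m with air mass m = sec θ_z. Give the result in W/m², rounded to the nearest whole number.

432 W/m²

Hour angle H = 15° × (14.25 − 12) = 33.75°.
With φ = 18.1°, δ = -20.7°, H = 33.75°: sin φ sin δ = -0.1098, cos φ cos δ cos H = 0.7393, so cos θ_z = 0.6295.
Air mass m = 1/cos θ_z = 1/0.6295 = 1.589; τ^m = 0.65^1.589 = 0.5043.
Surface direct beam = 1361 × 0.6295 × 0.5043 = 432.06 W/m².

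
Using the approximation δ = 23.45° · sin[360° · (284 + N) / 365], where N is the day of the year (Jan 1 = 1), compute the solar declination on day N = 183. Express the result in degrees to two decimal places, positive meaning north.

+23.05°

360 × (284 + 183) / 365 = 460.603°; sin(460.603°) = 0.9829.
δ = 23.45 × 0.9829 = 23.049° ≈ +23.05°.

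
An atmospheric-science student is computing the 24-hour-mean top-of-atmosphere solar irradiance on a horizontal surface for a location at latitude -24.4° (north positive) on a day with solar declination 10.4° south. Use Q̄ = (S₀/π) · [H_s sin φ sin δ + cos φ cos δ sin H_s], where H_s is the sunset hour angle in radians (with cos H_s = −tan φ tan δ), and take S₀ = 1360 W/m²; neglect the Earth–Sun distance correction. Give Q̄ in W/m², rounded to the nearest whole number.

−tan φ tan δ = −(-0.4536)(-0.1835) = -0.0832; H_s = arccos(-0.0832) = 94.77°. In radians, H_s = 1.6540.
H_s sin φ sin δ = 1.6540 × -0.4131 × -0.1805 = 0.1233.
cos φ cos δ sin H_s = 0.9107 × 0.9836 × 0.9965 = 0.8926.
Q̄ = (1360/π) × (0.1233 + 0.8926) = 432.90 × 1.0159 = 439.78 W/m².

440 W/m²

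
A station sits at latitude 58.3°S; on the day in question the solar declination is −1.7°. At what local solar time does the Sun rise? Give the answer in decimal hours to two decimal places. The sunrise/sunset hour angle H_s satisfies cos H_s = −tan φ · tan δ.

cos H_s = −tan(-58.3°) · tan(-1.7°) = -0.0481, so H_s = arccos(-0.0481) = 92.76°.
Sunrise is at 12 − H_s/15 = 12 − 6.184 = 5.816 h local solar time.

5.82 h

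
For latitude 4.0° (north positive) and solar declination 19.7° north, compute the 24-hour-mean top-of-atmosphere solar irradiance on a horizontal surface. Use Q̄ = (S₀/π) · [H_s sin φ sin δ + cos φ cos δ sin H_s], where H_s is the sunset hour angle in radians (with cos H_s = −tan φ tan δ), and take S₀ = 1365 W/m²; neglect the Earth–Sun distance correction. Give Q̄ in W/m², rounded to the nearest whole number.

−tan φ tan δ = −(0.0699)(0.3581) = -0.0250; H_s = arccos(-0.0250) = 91.43°. In radians, H_s = 1.5958.
H_s sin φ sin δ = 1.5958 × 0.0698 × 0.3371 = 0.0375.
cos φ cos δ sin H_s = 0.9976 × 0.9415 × 0.9997 = 0.9390.
Q̄ = (1365/π) × (0.0375 + 0.9390) = 434.49 × 0.9765 = 424.28 W/m².

424 W/m²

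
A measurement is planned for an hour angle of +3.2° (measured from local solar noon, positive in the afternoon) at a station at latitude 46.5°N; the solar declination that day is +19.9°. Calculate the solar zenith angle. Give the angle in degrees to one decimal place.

With φ = 46.5°, δ = 19.9°, H = 3.20°: sin φ sin δ = 0.2469, cos φ cos δ cos H = 0.6462, so cos θ_z = 0.8931.
θ_z = arccos(0.8931) = 26.73°.

26.7°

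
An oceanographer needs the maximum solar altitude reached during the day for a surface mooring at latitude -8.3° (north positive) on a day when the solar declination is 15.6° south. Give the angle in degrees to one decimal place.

At local solar noon the hour angle is zero, so the elevation is 90° − |φ − δ| = 90° − |-8.3° − (-15.6°)| = 90° − 7.3° = 82.7°.

82.7°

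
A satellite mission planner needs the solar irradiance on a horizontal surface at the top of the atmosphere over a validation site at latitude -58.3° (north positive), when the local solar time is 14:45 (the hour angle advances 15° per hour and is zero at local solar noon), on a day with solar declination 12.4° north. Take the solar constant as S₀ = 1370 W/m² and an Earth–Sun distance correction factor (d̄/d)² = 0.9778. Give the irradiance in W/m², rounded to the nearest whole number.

Hour angle H = 15° × (14.75 − 12) = 41.25°.
With φ = -58.3°, δ = 12.4°, H = 41.25°: sin φ sin δ = -0.1827, cos φ cos δ cos H = 0.3859, so cos θ_z = 0.2032.
Top-of-atmosphere irradiance = S₀ (d̄/d)² cos θ_z = 1370 × 0.9778 × 0.2032 = 272.20 W/m².

272 W/m²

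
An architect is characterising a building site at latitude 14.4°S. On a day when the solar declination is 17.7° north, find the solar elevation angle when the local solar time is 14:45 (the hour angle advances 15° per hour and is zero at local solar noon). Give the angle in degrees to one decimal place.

38.2°

Hour angle H = 15° × (14.75 − 12) = 41.25°.
With φ = -14.4°, δ = 17.7°, H = 41.25°: sin φ sin δ = -0.0756, cos φ cos δ cos H = 0.6937, so cos θ_z = 0.6181.
θ_z = arccos(0.6181) = 51.82°, so the elevation is 90° − 51.82° = 38.18°.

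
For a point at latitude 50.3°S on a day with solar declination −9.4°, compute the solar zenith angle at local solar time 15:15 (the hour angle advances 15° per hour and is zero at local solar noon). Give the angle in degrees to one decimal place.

Hour angle H = 15° × (15.25 − 12) = 48.75°.
cos θ_z = sin(-50.3°) sin(-9.4°) + cos(-50.3°) cos(-9.4°) cos(48.75°) = 0.1257 + 0.4155 = 0.5412.
θ_z = arccos(0.5412) = 57.23°.

57.2°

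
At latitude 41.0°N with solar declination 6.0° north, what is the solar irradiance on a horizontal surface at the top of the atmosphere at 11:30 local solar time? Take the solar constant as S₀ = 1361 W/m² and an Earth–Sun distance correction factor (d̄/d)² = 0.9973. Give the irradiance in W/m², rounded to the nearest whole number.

Hour angle H = 15° × (11.5 − 12) = -7.50°.
With φ = 41.0°, δ = 6.0°, H = -7.50°: sin φ sin δ = 0.0686, cos φ cos δ cos H = 0.7442, so cos θ_z = 0.8128.
Top-of-atmosphere irradiance = S₀ (d̄/d)² cos θ_z = 1361 × 0.9973 × 0.8128 = 1103.23 W/m².

1103 W/m²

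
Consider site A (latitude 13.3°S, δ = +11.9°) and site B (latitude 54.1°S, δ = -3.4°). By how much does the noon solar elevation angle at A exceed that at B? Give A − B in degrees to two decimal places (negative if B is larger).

+25.50°

A: 90° − |-13.3 − (11.9)| = 64.80°.
B: 90° − |-54.1 − (-3.4)| = 39.30°.
A − B = 64.80 − 39.30 = 25.50°.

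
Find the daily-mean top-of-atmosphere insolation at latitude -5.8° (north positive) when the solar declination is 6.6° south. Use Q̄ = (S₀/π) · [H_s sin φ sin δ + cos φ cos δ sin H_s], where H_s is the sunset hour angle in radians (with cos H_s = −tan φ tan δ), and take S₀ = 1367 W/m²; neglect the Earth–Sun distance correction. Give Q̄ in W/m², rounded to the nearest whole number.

438 W/m²

The sunset hour angle satisfies cos H_s = −tan φ tan δ = -0.0118, giving H_s = 90.68°. In radians, H_s = 1.5827.
H_s sin φ sin δ = 1.5827 × -0.1011 × -0.1149 = 0.0184.
cos φ cos δ sin H_s = 0.9949 × 0.9934 × 0.9999 = 0.9882.
Q̄ = (1367/π) × (0.0184 + 0.9882) = 435.13 × 1.0066 = 438.00 W/m².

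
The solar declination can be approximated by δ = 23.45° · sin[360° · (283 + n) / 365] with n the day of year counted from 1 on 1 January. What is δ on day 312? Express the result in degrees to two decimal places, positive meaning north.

-17.11°

360 × (283 + 312) / 365 = 586.849°; sin(586.849°) = -0.7296.
δ = 23.45 × -0.7296 = -17.109° ≈ -17.11°.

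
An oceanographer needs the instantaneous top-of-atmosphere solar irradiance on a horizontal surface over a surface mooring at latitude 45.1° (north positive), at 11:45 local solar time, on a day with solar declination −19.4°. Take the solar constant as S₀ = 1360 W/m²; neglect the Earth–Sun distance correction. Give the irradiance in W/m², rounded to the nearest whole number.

Hour angle H = 15° × (11.75 − 12) = -3.75°.
With φ = 45.1°, δ = -19.4°, H = -3.75°: sin φ sin δ = -0.2353, cos φ cos δ cos H = 0.6644, so cos θ_z = 0.4291.
Top-of-atmosphere irradiance = S₀ cos θ_z = 1360 × 0.4291 = 583.58 W/m².

584 W/m²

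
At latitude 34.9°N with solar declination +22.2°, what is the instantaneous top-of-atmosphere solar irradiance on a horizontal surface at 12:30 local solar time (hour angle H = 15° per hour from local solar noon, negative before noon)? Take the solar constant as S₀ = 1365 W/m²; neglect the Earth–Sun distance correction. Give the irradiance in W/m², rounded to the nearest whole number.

1323 W/m²

Hour angle H = 15° × (12.5 − 12) = 7.50°.
With φ = 34.9°, δ = 22.2°, H = 7.50°: sin φ sin δ = 0.2162, cos φ cos δ cos H = 0.7529, so cos θ_z = 0.9691.
Top-of-atmosphere irradiance = S₀ cos θ_z = 1365 × 0.9691 = 1322.82 W/m².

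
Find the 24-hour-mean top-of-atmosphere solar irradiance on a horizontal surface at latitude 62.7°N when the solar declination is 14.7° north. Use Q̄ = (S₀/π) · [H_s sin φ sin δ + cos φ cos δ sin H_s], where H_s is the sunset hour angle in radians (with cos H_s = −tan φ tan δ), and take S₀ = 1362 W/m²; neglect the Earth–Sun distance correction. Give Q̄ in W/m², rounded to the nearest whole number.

−tan φ tan δ = −(1.9375)(0.2623) = -0.5082; H_s = arccos(-0.5082) = 120.54°. In radians, H_s = 2.1038.
H_s sin φ sin δ = 2.1038 × 0.8886 × 0.2538 = 0.4745.
cos φ cos δ sin H_s = 0.4586 × 0.9673 × 0.8613 = 0.3821.
Q̄ = (1362/π) × (0.4745 + 0.3821) = 433.54 × 0.8566 = 371.37 W/m².

371 W/m²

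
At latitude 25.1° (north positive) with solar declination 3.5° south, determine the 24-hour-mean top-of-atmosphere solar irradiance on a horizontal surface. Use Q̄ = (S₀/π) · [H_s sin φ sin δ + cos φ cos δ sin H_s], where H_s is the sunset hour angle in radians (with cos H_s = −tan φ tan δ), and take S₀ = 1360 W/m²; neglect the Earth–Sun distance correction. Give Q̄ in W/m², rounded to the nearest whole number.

−tan φ tan δ = −(0.4684)(-0.0612) = 0.0287; H_s = arccos(0.0287) = 88.36°. In radians, H_s = 1.5422.
H_s sin φ sin δ = 1.5422 × 0.4242 × -0.0610 = -0.0399.
cos φ cos δ sin H_s = 0.9056 × 0.9981 × 0.9996 = 0.9035.
Q̄ = (1360/π) × (-0.0399 + 0.9035) = 432.90 × 0.8636 = 373.85 W/m².

374 W/m²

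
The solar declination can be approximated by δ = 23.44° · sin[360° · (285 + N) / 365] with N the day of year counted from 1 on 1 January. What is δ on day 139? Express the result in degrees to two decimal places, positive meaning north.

360 × (285 + 139) / 365 = 418.192°; sin(418.192°) = 0.8498.
δ = 23.44 × 0.8498 = 19.919° ≈ +19.92°.

+19.92°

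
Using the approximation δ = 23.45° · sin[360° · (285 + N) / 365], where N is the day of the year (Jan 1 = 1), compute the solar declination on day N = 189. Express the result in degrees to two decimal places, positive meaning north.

360 × (285 + 189) / 365 = 467.507°; sin(467.507°) = 0.9537.
δ = 23.45 × 0.9537 = 22.364° ≈ +22.36°.

+22.36°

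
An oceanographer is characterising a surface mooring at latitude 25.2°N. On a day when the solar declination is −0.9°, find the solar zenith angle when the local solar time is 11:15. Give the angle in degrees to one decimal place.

Hour angle H = 15° × (11.25 − 12) = -11.25°.
With φ = 25.2°, δ = -0.9°, H = -11.25°: sin φ sin δ = -0.0067, cos φ cos δ cos H = 0.8873, so cos θ_z = 0.8806.
θ_z = arccos(0.8806) = 28.29°.

28.3°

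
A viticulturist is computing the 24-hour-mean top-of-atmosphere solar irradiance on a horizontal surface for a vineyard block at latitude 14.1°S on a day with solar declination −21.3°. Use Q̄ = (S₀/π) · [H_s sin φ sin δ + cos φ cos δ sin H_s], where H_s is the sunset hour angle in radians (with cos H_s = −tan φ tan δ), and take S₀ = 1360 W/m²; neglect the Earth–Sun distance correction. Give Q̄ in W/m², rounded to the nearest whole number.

453 W/m²

cos H_s = −tan(-14.1°) · tan(-21.3°) = -0.0979, so H_s = arccos(-0.0979) = 95.62°. In radians, H_s = 1.6689.
H_s sin φ sin δ = 1.6689 × -0.2436 × -0.3633 = 0.1477.
cos φ cos δ sin H_s = 0.9699 × 0.9317 × 0.9952 = 0.8993.
Q̄ = (1360/π) × (0.1477 + 0.8993) = 432.90 × 1.0470 = 453.25 W/m².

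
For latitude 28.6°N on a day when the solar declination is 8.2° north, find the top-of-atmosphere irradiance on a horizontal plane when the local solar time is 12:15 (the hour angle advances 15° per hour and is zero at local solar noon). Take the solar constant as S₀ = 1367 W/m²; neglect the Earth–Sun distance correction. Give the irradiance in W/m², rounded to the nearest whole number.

Hour angle H = 15° × (12.25 − 12) = 3.75°.
cos θ_z = sin(28.6°) sin(8.2°) + cos(28.6°) cos(8.2°) cos(3.75°) = 0.0683 + 0.8671 = 0.9354.
Top-of-atmosphere irradiance = S₀ cos θ_z = 1367 × 0.9354 = 1278.69 W/m².

1279 W/m²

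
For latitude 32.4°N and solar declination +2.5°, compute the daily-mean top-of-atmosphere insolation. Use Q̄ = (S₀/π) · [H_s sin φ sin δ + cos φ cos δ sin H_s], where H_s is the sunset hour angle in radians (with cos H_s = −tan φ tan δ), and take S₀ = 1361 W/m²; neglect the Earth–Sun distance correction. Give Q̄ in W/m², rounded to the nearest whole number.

381 W/m²

The sunset hour angle satisfies cos H_s = −tan φ tan δ = -0.0277, giving H_s = 91.59°. In radians, H_s = 1.5985.
H_s sin φ sin δ = 1.5985 × 0.5358 × 0.0436 = 0.0373.
cos φ cos δ sin H_s = 0.8443 × 0.9990 × 0.9996 = 0.8431.
Q̄ = (1361/π) × (0.0373 + 0.8431) = 433.22 × 0.8804 = 381.41 W/m².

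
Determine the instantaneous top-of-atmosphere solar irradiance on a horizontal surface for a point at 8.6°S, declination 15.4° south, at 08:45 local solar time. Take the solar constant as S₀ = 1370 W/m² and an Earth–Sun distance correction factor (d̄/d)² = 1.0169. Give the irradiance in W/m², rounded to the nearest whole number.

Hour angle H = 15° × (8.75 − 12) = -48.75°.
cos θ_z = sin φ sin δ + cos φ cos δ cos H = (-0.1495)(-0.2656) + (0.9888)(0.9641)(0.6593) = 0.6682.
Top-of-atmosphere irradiance = S₀ (d̄/d)² cos θ_z = 1370 × 1.0169 × 0.6682 = 930.90 W/m².

931 W/m²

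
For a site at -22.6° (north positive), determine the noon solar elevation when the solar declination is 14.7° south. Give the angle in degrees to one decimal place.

At local solar noon the hour angle is zero, so the elevation is 90° − |φ − δ| = 90° − |-22.6° − (-14.7°)| = 90° − 7.9° = 82.1°.

82.1°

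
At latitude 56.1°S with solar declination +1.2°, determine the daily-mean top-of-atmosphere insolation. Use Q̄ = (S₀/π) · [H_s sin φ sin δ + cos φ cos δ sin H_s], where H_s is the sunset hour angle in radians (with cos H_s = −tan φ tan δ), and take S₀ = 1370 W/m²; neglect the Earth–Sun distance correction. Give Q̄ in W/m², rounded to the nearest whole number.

cos H_s = −tan(-56.1°) · tan(1.2°) = 0.0312, so H_s = arccos(0.0312) = 88.21°. In radians, H_s = 1.5396.
H_s sin φ sin δ = 1.5396 × -0.8300 × 0.0209 = -0.0267.
cos φ cos δ sin H_s = 0.5577 × 0.9998 × 0.9995 = 0.5573.
Q̄ = (1370/π) × (-0.0267 + 0.5573) = 436.08 × 0.5306 = 231.38 W/m².

231 W/m²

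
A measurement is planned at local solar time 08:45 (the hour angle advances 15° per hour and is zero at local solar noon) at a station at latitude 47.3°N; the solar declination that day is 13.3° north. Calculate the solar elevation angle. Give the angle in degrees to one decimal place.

37.2°

Hour angle H = 15° × (8.75 − 12) = -48.75°.
With φ = 47.3°, δ = 13.3°, H = -48.75°: sin φ sin δ = 0.1691, cos φ cos δ cos H = 0.4351, so cos θ_z = 0.6042.
θ_z = arccos(0.6042) = 52.83°, so the elevation is 90° − 52.83° = 37.17°.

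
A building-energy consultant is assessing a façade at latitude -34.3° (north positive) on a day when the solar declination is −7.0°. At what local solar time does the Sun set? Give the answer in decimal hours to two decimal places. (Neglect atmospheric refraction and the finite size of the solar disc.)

18.32 h

cos H_s = −tan(-34.3°) · tan(-7.0°) = -0.0838, so H_s = arccos(-0.0838) = 94.81°.
Sunset is at 12 + H_s/15 = 12 + 6.321 = 18.321 h local solar time.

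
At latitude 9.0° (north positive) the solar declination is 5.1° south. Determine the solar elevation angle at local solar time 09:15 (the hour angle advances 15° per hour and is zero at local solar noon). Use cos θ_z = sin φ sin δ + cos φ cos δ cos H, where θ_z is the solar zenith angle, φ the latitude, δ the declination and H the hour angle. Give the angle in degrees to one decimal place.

Hour angle H = 15° × (9.25 − 12) = -41.25°.
cos θ_z = sin(9.0°) sin(-5.1°) + cos(9.0°) cos(-5.1°) cos(-41.25°) = -0.0139 + 0.7396 = 0.7257.
θ_z = arccos(0.7257) = 43.47°, so the elevation is 90° − 43.47° = 46.53°.

46.5°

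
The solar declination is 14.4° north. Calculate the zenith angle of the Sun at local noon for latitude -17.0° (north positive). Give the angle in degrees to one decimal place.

At local solar noon the hour angle is zero, so the zenith angle is |φ − δ| = |-17.0° − (14.4°)| = 31.4°.

31.4°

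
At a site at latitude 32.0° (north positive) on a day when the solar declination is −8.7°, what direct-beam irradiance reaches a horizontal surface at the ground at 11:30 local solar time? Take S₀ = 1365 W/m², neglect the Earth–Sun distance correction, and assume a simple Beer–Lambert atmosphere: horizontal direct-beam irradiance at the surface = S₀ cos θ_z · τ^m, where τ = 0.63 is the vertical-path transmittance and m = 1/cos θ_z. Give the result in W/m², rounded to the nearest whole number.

554 W/m²

Hour angle H = 15° × (11.5 − 12) = -7.50°.
cos θ_z = sin φ sin δ + cos φ cos δ cos H = (0.5299)(-0.1513) + (0.8480)(0.9885)(0.9914) = 0.7509.
Air mass m = 1/cos θ_z = 1/0.7509 = 1.332; τ^m = 0.63^1.332 = 0.5404.
Surface direct beam = 1365 × 0.7509 × 0.5404 = 553.90 W/m².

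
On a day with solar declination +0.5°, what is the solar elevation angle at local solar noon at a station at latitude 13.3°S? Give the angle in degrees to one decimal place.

At local solar noon the hour angle is zero, so the elevation is 90° − |φ − δ| = 90° − |-13.3° − (0.5°)| = 90° − 13.8° = 76.2°.

76.2°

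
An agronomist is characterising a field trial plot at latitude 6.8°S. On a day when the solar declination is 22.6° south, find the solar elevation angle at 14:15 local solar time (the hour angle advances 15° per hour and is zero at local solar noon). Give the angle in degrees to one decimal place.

Hour angle H = 15° × (14.25 − 12) = 33.75°.
With φ = -6.8°, δ = -22.6°, H = 33.75°: sin φ sin δ = 0.0455, cos φ cos δ cos H = 0.7622, so cos θ_z = 0.8077.
θ_z = arccos(0.8077) = 36.13°, so the elevation is 90° − 36.13° = 53.87°.

53.9°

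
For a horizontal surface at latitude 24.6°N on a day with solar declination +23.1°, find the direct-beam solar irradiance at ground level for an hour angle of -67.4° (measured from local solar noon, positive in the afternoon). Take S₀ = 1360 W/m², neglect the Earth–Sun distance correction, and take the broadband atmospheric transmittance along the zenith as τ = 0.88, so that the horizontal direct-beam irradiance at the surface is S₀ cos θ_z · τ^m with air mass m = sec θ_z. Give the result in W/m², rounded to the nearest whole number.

cos θ_z = sin φ sin δ + cos φ cos δ cos H = (0.4163)(0.3923) + (0.9092)(0.9198)(0.3843) = 0.4847.
Air mass m = 1/cos θ_z = 1/0.4847 = 2.063; τ^m = 0.88^2.063 = 0.7682.
Surface direct beam = 1360 × 0.4847 × 0.7682 = 506.39 W/m².

506 W/m²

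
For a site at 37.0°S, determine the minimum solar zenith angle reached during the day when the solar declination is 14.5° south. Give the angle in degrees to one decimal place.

22.5°

At local solar noon the hour angle is zero, so the zenith angle is |φ − δ| = |-37.0° − (-14.5°)| = 22.5°.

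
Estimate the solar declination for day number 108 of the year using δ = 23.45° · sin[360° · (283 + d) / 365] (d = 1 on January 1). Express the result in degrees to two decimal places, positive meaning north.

+10.15°

360 × (283 + 108) / 365 = 385.644°; sin(385.644°) = 0.4328.
δ = 23.45 × 0.4328 = 10.149° ≈ +10.15°.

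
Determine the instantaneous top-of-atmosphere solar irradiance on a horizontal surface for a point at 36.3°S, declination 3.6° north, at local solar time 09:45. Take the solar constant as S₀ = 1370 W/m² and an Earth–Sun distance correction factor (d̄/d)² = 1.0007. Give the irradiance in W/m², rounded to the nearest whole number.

866 W/m²

Hour angle H = 15° × (9.75 − 12) = -33.75°.
With φ = -36.3°, δ = 3.6°, H = -33.75°: sin φ sin δ = -0.0372, cos φ cos δ cos H = 0.6688, so cos θ_z = 0.6316.
Top-of-atmosphere irradiance = S₀ (d̄/d)² cos θ_z = 1370 × 1.0007 × 0.6316 = 865.90 W/m².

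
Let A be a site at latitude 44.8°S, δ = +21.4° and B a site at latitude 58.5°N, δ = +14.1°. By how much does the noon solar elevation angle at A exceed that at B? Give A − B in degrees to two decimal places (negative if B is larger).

-21.80°

A: 90° − |-44.8 − (21.4)| = 23.80°.
B: 90° − |58.5 − (14.1)| = 45.60°.
A − B = 23.80 − 45.60 = -21.80°.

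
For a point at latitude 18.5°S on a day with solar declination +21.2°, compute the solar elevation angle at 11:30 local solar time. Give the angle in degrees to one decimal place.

49.6°

Hour angle H = 15° × (11.5 − 12) = -7.50°.
With φ = -18.5°, δ = 21.2°, H = -7.50°: sin φ sin δ = -0.1147, cos φ cos δ cos H = 0.8766, so cos θ_z = 0.7619.
θ_z = arccos(0.7619) = 40.37°, so the elevation is 90° − 40.37° = 49.63°.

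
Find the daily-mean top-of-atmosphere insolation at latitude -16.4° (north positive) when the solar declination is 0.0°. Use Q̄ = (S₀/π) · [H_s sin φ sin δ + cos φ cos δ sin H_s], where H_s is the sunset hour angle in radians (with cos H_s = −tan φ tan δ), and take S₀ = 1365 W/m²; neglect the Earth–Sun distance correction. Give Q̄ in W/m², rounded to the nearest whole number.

417 W/m²

−tan φ tan δ = −(-0.2943)(0.0000) = 0.0000; H_s = arccos(0.0000) = 90.00°. In radians, H_s = 1.5708.
H_s sin φ sin δ = 1.5708 × -0.2823 × 0.0000 = 0.0000.
cos φ cos δ sin H_s = 0.9593 × 1.0000 × 1.0000 = 0.9593.
Q̄ = (1365/π) × (0.0000 + 0.9593) = 434.49 × 0.9593 = 416.81 W/m².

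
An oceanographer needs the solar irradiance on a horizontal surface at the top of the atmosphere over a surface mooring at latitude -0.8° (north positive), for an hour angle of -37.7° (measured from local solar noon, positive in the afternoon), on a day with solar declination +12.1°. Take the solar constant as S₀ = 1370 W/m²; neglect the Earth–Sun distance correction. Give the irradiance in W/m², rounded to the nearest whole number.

cos θ_z = sin(-0.8°) sin(12.1°) + cos(-0.8°) cos(12.1°) cos(-37.70°) = -0.0029 + 0.7736 = 0.7707.
Top-of-atmosphere irradiance = S₀ cos θ_z = 1370 × 0.7707 = 1055.86 W/m².

1056 W/m²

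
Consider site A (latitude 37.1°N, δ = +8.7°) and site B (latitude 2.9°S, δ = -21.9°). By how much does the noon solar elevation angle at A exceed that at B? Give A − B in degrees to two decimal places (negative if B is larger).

-9.40°

A: 90° − |37.1 − (8.7)| = 61.60°.
B: 90° − |-2.9 − (-21.9)| = 71.00°.
A − B = 61.60 − 71.00 = -9.40°.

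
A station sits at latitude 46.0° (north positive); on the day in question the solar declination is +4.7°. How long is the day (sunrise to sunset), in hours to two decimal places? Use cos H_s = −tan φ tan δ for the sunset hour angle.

−tan φ tan δ = −(1.0355)(0.0822) = -0.0851; H_s = arccos(-0.0851) = 94.88°.
Day length = 2 H_s / 15° h⁻¹ = 189.76° / 15 = 12.651 h.

12.65 hours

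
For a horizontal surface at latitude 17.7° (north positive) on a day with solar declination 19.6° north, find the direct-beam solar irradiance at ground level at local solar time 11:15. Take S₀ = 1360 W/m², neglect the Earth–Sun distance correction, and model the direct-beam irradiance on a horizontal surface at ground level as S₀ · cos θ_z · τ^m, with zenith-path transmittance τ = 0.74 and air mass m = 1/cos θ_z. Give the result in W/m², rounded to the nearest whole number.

983 W/m²

Hour angle H = 15° × (11.25 − 12) = -11.25°.
cos θ_z = sin(17.7°) sin(19.6°) + cos(17.7°) cos(19.6°) cos(-11.25°) = 0.1020 + 0.8802 = 0.9822.
Air mass m = 1/cos θ_z = 1/0.9822 = 1.018; τ^m = 0.74^1.018 = 0.7360.
Surface direct beam = 1360 × 0.9822 × 0.7360 = 983.14 W/m².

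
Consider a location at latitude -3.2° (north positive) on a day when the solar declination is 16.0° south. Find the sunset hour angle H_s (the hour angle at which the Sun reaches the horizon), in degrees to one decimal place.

−tan φ tan δ = −(-0.0559)(-0.2867) = -0.0160; H_s = arccos(-0.0160) = 90.92°.

90.9°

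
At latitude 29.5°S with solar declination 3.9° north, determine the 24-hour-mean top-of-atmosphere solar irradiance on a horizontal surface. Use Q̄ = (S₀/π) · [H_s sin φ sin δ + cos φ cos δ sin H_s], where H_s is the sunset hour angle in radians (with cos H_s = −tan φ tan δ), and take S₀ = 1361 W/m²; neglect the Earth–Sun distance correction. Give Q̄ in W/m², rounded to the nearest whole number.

354 W/m²

cos H_s = −tan(-29.5°) · tan(3.9°) = 0.0386, so H_s = arccos(0.0386) = 87.79°. In radians, H_s = 1.5322.
H_s sin φ sin δ = 1.5322 × -0.4924 × 0.0680 = -0.0513.
cos φ cos δ sin H_s = 0.8704 × 0.9977 × 0.9993 = 0.8678.
Q̄ = (1361/π) × (-0.0513 + 0.8678) = 433.22 × 0.8165 = 353.72 W/m².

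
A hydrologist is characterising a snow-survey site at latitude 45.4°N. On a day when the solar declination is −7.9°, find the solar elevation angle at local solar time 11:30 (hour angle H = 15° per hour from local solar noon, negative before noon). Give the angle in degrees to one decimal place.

Hour angle H = 15° × (11.5 − 12) = -7.50°.
cos θ_z = sin(45.4°) sin(-7.9°) + cos(45.4°) cos(-7.9°) cos(-7.50°) = -0.0979 + 0.6895 = 0.5916.
θ_z = arccos(0.5916) = 53.73°, so the elevation is 90° − 53.73° = 36.27°.

36.3°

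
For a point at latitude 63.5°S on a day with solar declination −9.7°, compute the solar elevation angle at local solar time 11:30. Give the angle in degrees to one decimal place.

35.9°

Hour angle H = 15° × (11.5 − 12) = -7.50°.
cos θ_z = sin φ sin δ + cos φ cos δ cos H = (-0.8949)(-0.1685) + (0.4462)(0.9857)(0.9914) = 0.5868.
θ_z = arccos(0.5868) = 54.07°, so the elevation is 90° − 54.07° = 35.93°.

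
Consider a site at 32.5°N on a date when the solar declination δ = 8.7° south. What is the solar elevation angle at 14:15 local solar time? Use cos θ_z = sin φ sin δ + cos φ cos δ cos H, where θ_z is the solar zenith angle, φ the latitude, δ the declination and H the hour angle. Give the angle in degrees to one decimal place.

Hour angle H = 15° × (14.25 − 12) = 33.75°.
cos θ_z = sin(32.5°) sin(-8.7°) + cos(32.5°) cos(-8.7°) cos(33.75°) = -0.0813 + 0.6932 = 0.6119.
θ_z = arccos(0.6119) = 52.27°, so the elevation is 90° − 52.27° = 37.73°.

37.7°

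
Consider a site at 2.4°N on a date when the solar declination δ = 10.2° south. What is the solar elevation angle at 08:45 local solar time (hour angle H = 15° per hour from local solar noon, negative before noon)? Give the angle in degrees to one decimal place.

Hour angle H = 15° × (8.75 − 12) = -48.75°.
With φ = 2.4°, δ = -10.2°, H = -48.75°: sin φ sin δ = -0.0074, cos φ cos δ cos H = 0.6484, so cos θ_z = 0.6410.
θ_z = arccos(0.6410) = 50.13°, so the elevation is 90° − 50.13° = 39.87°.

39.9°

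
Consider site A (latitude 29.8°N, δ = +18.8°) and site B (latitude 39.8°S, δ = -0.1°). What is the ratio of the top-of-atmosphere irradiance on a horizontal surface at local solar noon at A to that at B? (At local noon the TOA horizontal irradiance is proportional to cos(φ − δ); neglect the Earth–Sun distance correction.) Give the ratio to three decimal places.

A: cos θ_z = cos(29.8° − (18.8°)) = 0.9816.
B: cos θ_z = cos(-39.8° − (-0.1°)) = 0.7694.
Ratio A/B = 0.9816 / 0.7694 = 1.2758.

1.276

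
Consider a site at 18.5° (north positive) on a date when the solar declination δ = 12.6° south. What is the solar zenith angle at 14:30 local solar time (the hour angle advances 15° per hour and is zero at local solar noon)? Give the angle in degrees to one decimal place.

48.3°

Hour angle H = 15° × (14.5 − 12) = 37.50°.
cos θ_z = sin φ sin δ + cos φ cos δ cos H = (0.3173)(-0.2181) + (0.9483)(0.9759)(0.7934) = 0.6650.
θ_z = arccos(0.6650) = 48.32°.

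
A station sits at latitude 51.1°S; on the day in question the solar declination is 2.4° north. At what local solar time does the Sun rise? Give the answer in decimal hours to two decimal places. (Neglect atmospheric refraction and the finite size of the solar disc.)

The sunset hour angle satisfies cos H_s = −tan φ tan δ = 0.0519, giving H_s = 87.03°.
Sunrise is at 12 − H_s/15 = 12 − 5.802 = 6.198 h local solar time.

6.20 h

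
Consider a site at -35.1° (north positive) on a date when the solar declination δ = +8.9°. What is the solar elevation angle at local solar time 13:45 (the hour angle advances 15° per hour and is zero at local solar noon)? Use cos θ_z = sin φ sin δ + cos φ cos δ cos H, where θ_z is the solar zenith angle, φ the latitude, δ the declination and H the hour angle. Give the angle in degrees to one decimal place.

Hour angle H = 15° × (13.75 − 12) = 26.25°.
cos θ_z = sin φ sin δ + cos φ cos δ cos H = (-0.5750)(0.1547) + (0.8181)(0.9880)(0.8969) = 0.6360.
θ_z = arccos(0.6360) = 50.51°, so the elevation is 90° − 50.51° = 39.49°.

39.5°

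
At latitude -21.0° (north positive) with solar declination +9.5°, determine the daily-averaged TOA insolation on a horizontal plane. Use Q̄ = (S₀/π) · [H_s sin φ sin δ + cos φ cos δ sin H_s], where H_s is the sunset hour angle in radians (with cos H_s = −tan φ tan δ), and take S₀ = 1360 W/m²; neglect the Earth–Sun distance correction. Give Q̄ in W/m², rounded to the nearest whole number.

−tan φ tan δ = −(-0.3839)(0.1673) = 0.0642; H_s = arccos(0.0642) = 86.32°. In radians, H_s = 1.5066.
H_s sin φ sin δ = 1.5066 × -0.3584 × 0.1650 = -0.0891.
cos φ cos δ sin H_s = 0.9336 × 0.9863 × 0.9979 = 0.9189.
Q̄ = (1360/π) × (-0.0891 + 0.9189) = 432.90 × 0.8298 = 359.22 W/m².

359 W/m²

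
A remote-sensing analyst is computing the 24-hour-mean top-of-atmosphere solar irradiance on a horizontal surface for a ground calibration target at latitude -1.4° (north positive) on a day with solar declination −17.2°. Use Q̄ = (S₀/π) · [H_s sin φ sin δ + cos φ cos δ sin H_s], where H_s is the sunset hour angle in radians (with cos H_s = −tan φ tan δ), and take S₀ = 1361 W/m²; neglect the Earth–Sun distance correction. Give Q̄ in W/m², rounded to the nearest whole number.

−tan φ tan δ = −(-0.0244)(-0.3096) = -0.0076; H_s = arccos(-0.0076) = 90.44°. In radians, H_s = 1.5785.
H_s sin φ sin δ = 1.5785 × -0.0244 × -0.2957 = 0.0114.
cos φ cos δ sin H_s = 0.9997 × 0.9553 × 1.0000 = 0.9550.
Q̄ = (1361/π) × (0.0114 + 0.9550) = 433.22 × 0.9664 = 418.66 W/m².

419 W/m²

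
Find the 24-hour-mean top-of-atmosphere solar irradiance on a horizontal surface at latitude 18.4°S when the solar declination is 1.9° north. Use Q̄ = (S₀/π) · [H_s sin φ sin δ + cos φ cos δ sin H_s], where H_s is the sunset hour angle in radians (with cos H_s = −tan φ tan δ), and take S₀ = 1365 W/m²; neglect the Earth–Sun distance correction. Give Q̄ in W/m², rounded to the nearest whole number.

−tan φ tan δ = −(-0.3327)(0.0332) = 0.0110; H_s = arccos(0.0110) = 89.37°. In radians, H_s = 1.5598.
H_s sin φ sin δ = 1.5598 × -0.3156 × 0.0332 = -0.0163.
cos φ cos δ sin H_s = 0.9489 × 0.9995 × 0.9999 = 0.9483.
Q̄ = (1365/π) × (-0.0163 + 0.9483) = 434.49 × 0.9320 = 404.94 W/m².

405 W/m²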